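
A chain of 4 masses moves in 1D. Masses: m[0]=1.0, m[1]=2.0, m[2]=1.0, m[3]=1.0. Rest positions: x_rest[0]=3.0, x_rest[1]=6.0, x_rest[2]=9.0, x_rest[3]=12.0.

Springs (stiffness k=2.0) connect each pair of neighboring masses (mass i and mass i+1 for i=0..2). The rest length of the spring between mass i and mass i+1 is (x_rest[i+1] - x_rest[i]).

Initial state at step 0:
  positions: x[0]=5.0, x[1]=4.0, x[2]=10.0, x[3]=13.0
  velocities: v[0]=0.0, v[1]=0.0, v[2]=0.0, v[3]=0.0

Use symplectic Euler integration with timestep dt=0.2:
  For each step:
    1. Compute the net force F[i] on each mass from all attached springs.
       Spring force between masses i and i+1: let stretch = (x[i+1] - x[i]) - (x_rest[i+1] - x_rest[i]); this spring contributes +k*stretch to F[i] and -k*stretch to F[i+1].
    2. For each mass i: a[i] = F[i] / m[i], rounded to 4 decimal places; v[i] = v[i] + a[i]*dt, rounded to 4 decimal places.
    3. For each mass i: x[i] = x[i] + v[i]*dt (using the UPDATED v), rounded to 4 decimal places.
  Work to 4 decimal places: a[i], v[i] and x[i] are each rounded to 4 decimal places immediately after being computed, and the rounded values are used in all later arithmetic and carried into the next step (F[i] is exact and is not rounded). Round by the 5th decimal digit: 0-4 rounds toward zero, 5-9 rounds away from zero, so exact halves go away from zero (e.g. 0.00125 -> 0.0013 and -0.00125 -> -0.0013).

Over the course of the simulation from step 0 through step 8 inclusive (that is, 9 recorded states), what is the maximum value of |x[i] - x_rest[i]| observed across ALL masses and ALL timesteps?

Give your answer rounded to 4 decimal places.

Step 0: x=[5.0000 4.0000 10.0000 13.0000] v=[0.0000 0.0000 0.0000 0.0000]
Step 1: x=[4.6800 4.2800 9.7600 13.0000] v=[-1.6000 1.4000 -1.2000 0.0000]
Step 2: x=[4.0880 4.7952 9.3408 12.9808] v=[-2.9600 2.5760 -2.0960 -0.0960]
Step 3: x=[3.3126 5.4639 8.8492 12.9104] v=[-3.8771 3.3437 -2.4582 -0.3520]
Step 4: x=[2.4693 6.1820 8.4116 12.7551] v=[-4.2166 3.5905 -2.1878 -0.7765]
Step 5: x=[1.6830 6.8408 8.1432 12.4923] v=[-3.9315 3.2939 -1.3422 -1.3139]
Step 6: x=[1.0693 7.3454 8.1185 12.1216] v=[-3.0684 2.5228 -0.1235 -1.8535]
Step 7: x=[0.7177 7.6298 8.3522 11.6707] v=[-1.7580 1.4222 1.1685 -2.2547]
Step 8: x=[0.6791 7.6667 8.7936 11.1943] v=[-0.1932 0.1843 2.2069 -2.3821]
Max displacement = 2.3209

Answer: 2.3209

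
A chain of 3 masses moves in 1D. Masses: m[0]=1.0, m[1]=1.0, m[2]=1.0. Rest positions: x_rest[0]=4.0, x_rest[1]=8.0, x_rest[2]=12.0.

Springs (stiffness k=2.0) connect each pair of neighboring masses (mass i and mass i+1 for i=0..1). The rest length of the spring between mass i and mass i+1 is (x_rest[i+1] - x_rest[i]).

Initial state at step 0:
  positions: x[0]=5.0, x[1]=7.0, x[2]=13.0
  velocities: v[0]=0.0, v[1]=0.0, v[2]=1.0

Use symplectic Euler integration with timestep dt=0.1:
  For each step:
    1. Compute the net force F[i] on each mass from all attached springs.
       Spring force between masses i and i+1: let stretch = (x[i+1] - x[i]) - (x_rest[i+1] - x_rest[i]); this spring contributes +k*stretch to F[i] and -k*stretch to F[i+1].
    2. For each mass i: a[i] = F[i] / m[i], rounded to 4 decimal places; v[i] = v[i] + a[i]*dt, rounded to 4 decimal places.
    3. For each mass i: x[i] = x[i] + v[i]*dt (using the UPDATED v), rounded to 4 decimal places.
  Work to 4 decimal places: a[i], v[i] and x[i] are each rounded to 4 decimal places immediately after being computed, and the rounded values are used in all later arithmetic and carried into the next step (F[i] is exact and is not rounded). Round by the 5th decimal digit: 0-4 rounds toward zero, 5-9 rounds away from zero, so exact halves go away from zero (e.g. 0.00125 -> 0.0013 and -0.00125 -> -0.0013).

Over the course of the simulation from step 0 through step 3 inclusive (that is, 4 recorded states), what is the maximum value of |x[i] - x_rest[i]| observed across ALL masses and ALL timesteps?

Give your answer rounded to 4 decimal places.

Answer: 1.0804

Derivation:
Step 0: x=[5.0000 7.0000 13.0000] v=[0.0000 0.0000 1.0000]
Step 1: x=[4.9600 7.0800 13.0600] v=[-0.4000 0.8000 0.6000]
Step 2: x=[4.8824 7.2372 13.0804] v=[-0.7760 1.5720 0.2040]
Step 3: x=[4.7719 7.4642 13.0639] v=[-1.1050 2.2697 -0.1646]
Max displacement = 1.0804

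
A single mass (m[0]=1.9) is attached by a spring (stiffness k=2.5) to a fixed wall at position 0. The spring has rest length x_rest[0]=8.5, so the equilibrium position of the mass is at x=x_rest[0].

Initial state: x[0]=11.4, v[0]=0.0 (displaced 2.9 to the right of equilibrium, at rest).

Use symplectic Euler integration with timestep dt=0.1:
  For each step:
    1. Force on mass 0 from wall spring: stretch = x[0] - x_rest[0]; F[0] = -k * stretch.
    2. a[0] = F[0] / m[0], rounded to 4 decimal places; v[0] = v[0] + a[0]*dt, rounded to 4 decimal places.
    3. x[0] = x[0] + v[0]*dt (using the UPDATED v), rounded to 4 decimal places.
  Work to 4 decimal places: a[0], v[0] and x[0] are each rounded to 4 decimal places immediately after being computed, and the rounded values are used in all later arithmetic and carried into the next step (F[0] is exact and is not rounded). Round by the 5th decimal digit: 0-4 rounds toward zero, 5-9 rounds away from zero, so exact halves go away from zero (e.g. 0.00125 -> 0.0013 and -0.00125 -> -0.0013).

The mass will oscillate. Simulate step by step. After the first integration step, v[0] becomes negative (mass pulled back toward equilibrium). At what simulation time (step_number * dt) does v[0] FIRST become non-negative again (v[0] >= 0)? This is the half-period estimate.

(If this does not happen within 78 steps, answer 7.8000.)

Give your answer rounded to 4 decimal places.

Step 0: x=[11.4000] v=[0.0000]
Step 1: x=[11.3618] v=[-0.3816]
Step 2: x=[11.2860] v=[-0.7582]
Step 3: x=[11.1735] v=[-1.1248]
Step 4: x=[11.0258] v=[-1.4766]
Step 5: x=[10.8449] v=[-1.8089]
Step 6: x=[10.6332] v=[-2.1174]
Step 7: x=[10.3934] v=[-2.3981]
Step 8: x=[10.1287] v=[-2.6472]
Step 9: x=[9.8426] v=[-2.8615]
Step 10: x=[9.5388] v=[-3.0382]
Step 11: x=[9.2213] v=[-3.1749]
Step 12: x=[8.8943] v=[-3.2698]
Step 13: x=[8.5621] v=[-3.3217]
Step 14: x=[8.2291] v=[-3.3299]
Step 15: x=[7.8997] v=[-3.2943]
Step 16: x=[7.5782] v=[-3.2153]
Step 17: x=[7.2688] v=[-3.0940]
Step 18: x=[6.9756] v=[-2.9320]
Step 19: x=[6.7025] v=[-2.7314]
Step 20: x=[6.4530] v=[-2.4949]
Step 21: x=[6.2304] v=[-2.2256]
Step 22: x=[6.0377] v=[-1.9270]
Step 23: x=[5.8774] v=[-1.6030]
Step 24: x=[5.7516] v=[-1.2579]
Step 25: x=[5.6620] v=[-0.8963]
Step 26: x=[5.6097] v=[-0.5229]
Step 27: x=[5.5954] v=[-0.1426]
Step 28: x=[5.6194] v=[0.2396]
First v>=0 after going negative at step 28, time=2.8000

Answer: 2.8000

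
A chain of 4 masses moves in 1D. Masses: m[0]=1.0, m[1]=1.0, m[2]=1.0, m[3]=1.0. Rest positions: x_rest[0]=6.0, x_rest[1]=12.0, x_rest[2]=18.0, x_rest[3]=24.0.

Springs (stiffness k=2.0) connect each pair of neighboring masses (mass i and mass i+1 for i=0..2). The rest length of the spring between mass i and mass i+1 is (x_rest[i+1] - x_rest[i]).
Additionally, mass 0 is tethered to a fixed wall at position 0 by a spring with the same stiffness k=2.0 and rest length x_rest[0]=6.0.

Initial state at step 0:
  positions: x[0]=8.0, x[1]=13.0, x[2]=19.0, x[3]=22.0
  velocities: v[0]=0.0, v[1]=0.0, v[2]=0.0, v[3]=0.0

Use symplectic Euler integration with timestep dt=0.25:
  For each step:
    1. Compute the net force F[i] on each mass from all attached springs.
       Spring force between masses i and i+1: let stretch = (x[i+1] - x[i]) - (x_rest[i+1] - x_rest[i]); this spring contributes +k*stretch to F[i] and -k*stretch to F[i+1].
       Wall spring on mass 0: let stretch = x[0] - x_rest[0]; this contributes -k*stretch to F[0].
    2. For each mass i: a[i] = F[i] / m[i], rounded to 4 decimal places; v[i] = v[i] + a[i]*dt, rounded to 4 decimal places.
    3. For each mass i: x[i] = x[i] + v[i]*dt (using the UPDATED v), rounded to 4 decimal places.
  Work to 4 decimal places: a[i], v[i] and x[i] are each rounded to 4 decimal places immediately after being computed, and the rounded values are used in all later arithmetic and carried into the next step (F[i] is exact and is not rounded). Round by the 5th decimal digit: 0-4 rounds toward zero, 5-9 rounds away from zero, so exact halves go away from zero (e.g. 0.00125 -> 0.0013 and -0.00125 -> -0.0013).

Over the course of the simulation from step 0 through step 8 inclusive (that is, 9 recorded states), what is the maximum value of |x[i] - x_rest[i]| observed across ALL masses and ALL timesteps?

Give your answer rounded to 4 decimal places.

Step 0: x=[8.0000 13.0000 19.0000 22.0000] v=[0.0000 0.0000 0.0000 0.0000]
Step 1: x=[7.6250 13.1250 18.6250 22.3750] v=[-1.5000 0.5000 -1.5000 1.5000]
Step 2: x=[6.9844 13.2500 18.0313 23.0313] v=[-2.5625 0.5000 -2.3750 2.6250]
Step 3: x=[6.2539 13.1895 17.4649 23.8126] v=[-2.9219 -0.2422 -2.2657 3.1250]
Step 4: x=[5.6086 12.7964 17.1575 24.5504] v=[-2.5811 -1.5723 -1.2296 2.9512]
Step 5: x=[5.1607 12.0500 17.2291 25.1141] v=[-1.7915 -2.9857 0.2863 2.2548]
Step 6: x=[4.9289 11.0898 17.6389 25.4422] v=[-0.9272 -3.8408 1.6393 1.3123]
Step 7: x=[4.8511 10.1781 18.2055 25.5449] v=[-0.3112 -3.6467 2.2664 0.4107]
Step 8: x=[4.8328 9.6040 18.6861 25.4802] v=[-0.0733 -2.2965 1.9224 -0.2590]
Max displacement = 2.3960

Answer: 2.3960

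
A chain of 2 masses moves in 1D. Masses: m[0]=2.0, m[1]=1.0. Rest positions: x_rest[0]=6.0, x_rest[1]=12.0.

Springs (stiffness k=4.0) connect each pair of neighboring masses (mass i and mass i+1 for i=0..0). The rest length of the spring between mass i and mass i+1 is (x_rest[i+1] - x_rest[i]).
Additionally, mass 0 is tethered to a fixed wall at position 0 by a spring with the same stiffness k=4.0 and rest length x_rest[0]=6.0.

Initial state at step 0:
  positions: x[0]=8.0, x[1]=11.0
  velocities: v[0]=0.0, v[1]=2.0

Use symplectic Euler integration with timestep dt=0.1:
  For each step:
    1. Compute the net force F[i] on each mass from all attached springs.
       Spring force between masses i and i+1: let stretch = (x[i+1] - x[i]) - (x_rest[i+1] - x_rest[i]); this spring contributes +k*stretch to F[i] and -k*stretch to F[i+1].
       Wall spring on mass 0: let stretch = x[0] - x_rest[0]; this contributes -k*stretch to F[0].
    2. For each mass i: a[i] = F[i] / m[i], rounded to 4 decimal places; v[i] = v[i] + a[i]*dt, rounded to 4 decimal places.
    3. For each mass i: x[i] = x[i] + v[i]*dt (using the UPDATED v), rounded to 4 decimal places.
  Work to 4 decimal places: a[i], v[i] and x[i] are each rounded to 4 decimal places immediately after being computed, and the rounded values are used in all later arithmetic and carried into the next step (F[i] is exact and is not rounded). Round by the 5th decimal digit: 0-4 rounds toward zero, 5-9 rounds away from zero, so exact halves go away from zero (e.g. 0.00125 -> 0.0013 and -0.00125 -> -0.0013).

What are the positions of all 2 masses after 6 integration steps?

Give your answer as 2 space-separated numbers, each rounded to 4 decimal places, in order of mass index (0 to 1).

Step 0: x=[8.0000 11.0000] v=[0.0000 2.0000]
Step 1: x=[7.9000 11.3200] v=[-1.0000 3.2000]
Step 2: x=[7.7104 11.7432] v=[-1.8960 4.2320]
Step 3: x=[7.4473 12.2451] v=[-2.6315 5.0189]
Step 4: x=[7.1312 12.7951] v=[-3.1614 5.4998]
Step 5: x=[6.7857 13.3585] v=[-3.4549 5.6342]
Step 6: x=[6.4360 13.8990] v=[-3.4975 5.4051]

Answer: 6.4360 13.8990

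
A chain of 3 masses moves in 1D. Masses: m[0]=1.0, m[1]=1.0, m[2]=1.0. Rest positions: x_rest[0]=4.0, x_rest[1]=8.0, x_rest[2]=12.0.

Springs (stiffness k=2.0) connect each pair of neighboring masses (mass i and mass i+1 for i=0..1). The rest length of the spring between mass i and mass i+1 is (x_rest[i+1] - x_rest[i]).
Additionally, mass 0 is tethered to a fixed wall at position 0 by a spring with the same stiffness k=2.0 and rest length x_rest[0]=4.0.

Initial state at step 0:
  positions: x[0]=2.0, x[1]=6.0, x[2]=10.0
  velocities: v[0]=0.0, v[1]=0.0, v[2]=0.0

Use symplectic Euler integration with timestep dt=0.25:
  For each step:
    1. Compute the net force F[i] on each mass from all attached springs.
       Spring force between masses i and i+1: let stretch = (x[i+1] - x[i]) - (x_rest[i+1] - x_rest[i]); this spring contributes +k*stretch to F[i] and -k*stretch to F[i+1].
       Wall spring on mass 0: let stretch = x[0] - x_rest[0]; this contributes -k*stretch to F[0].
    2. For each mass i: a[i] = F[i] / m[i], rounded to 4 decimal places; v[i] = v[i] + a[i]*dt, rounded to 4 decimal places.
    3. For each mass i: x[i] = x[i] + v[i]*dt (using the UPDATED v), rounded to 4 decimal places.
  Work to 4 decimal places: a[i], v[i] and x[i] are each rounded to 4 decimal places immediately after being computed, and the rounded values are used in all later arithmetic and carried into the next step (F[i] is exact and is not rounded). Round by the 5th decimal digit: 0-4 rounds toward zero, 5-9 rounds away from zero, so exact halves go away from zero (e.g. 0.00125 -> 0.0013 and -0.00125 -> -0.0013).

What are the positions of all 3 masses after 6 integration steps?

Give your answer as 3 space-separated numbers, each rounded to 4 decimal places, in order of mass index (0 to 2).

Step 0: x=[2.0000 6.0000 10.0000] v=[0.0000 0.0000 0.0000]
Step 1: x=[2.2500 6.0000 10.0000] v=[1.0000 0.0000 0.0000]
Step 2: x=[2.6875 6.0313 10.0000] v=[1.7500 0.1250 0.0000]
Step 3: x=[3.2071 6.1407 10.0039] v=[2.0782 0.4375 0.0157]
Step 4: x=[3.6925 6.3663 10.0249] v=[1.9415 0.9023 0.0841]
Step 5: x=[4.0506 6.7150 10.0886] v=[1.4322 1.3947 0.2548]
Step 6: x=[4.2354 7.1523 10.2306] v=[0.7391 1.7493 0.5680]

Answer: 4.2354 7.1523 10.2306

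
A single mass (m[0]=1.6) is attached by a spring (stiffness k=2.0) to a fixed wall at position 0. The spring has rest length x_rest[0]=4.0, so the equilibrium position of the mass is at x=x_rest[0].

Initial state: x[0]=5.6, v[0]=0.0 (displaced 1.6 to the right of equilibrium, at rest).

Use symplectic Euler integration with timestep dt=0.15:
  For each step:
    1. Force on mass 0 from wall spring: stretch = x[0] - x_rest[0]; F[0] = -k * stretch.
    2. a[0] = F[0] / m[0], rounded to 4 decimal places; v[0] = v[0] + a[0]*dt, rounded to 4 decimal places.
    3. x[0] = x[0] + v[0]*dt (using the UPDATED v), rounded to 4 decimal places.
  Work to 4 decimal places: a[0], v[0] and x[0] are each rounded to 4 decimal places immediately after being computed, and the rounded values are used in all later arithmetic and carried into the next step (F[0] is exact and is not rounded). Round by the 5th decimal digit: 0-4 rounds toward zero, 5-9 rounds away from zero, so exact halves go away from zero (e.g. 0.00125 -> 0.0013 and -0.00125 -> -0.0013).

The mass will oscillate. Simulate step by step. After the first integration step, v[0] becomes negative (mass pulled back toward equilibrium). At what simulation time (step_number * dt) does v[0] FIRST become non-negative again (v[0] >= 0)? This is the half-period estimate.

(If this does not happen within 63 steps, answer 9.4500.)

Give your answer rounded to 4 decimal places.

Answer: 2.8500

Derivation:
Step 0: x=[5.6000] v=[0.0000]
Step 1: x=[5.5550] v=[-0.3000]
Step 2: x=[5.4663] v=[-0.5916]
Step 3: x=[5.3363] v=[-0.8665]
Step 4: x=[5.1687] v=[-1.1171]
Step 5: x=[4.9683] v=[-1.3362]
Step 6: x=[4.7406] v=[-1.5178]
Step 7: x=[4.4921] v=[-1.6567]
Step 8: x=[4.2298] v=[-1.7490]
Step 9: x=[3.9610] v=[-1.7921]
Step 10: x=[3.6933] v=[-1.7848]
Step 11: x=[3.4342] v=[-1.7273]
Step 12: x=[3.1910] v=[-1.6212]
Step 13: x=[2.9706] v=[-1.4695]
Step 14: x=[2.7791] v=[-1.2765]
Step 15: x=[2.6220] v=[-1.0476]
Step 16: x=[2.5036] v=[-0.7892]
Step 17: x=[2.4273] v=[-0.5086]
Step 18: x=[2.3952] v=[-0.2137]
Step 19: x=[2.4083] v=[0.0872]
First v>=0 after going negative at step 19, time=2.8500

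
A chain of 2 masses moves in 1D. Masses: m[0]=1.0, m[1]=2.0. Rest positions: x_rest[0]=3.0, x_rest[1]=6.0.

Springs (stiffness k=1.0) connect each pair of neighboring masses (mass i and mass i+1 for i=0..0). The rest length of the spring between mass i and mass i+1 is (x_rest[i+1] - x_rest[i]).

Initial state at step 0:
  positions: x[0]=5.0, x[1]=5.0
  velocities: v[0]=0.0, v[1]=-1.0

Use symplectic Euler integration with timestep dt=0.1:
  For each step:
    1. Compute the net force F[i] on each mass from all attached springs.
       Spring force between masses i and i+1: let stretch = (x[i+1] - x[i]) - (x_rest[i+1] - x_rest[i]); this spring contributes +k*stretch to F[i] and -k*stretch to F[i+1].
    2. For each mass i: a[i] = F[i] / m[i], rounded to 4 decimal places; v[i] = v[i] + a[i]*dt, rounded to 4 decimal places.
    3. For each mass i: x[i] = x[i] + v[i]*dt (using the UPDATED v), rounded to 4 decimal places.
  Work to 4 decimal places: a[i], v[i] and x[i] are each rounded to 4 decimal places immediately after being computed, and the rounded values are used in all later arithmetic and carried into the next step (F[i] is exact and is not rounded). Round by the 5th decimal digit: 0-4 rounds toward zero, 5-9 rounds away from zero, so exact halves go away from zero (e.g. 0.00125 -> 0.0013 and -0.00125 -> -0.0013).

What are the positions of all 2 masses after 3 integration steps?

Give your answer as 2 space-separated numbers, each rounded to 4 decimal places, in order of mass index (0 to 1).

Step 0: x=[5.0000 5.0000] v=[0.0000 -1.0000]
Step 1: x=[4.9700 4.9150] v=[-0.3000 -0.8500]
Step 2: x=[4.9095 4.8453] v=[-0.6055 -0.6973]
Step 3: x=[4.8183 4.7909] v=[-0.9119 -0.5441]

Answer: 4.8183 4.7909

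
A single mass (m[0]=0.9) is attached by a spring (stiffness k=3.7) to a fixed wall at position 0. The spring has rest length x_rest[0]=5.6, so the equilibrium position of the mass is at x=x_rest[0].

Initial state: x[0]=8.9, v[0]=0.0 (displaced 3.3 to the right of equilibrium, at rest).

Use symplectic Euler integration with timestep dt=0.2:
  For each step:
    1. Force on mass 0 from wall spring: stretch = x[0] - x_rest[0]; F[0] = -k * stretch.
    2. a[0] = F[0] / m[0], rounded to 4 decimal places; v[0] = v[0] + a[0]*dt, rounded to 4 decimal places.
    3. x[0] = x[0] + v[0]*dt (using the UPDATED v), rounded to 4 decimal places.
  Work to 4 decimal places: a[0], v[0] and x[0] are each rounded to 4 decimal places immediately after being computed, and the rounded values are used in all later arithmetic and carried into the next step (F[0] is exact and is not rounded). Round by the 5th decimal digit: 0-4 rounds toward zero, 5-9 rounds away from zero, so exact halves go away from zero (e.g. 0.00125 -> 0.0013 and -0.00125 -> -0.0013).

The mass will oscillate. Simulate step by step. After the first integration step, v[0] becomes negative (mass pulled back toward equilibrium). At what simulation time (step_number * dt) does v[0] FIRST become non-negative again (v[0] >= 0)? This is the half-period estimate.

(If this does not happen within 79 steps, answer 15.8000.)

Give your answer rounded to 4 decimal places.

Step 0: x=[8.9000] v=[0.0000]
Step 1: x=[8.3573] v=[-2.7133]
Step 2: x=[7.3612] v=[-4.9804]
Step 3: x=[6.0755] v=[-6.4285]
Step 4: x=[4.7116] v=[-6.8195]
Step 5: x=[3.4938] v=[-6.0890]
Step 6: x=[2.6224] v=[-4.3572]
Step 7: x=[2.2406] v=[-1.9090]
Step 8: x=[2.4112] v=[0.8532]
First v>=0 after going negative at step 8, time=1.6000

Answer: 1.6000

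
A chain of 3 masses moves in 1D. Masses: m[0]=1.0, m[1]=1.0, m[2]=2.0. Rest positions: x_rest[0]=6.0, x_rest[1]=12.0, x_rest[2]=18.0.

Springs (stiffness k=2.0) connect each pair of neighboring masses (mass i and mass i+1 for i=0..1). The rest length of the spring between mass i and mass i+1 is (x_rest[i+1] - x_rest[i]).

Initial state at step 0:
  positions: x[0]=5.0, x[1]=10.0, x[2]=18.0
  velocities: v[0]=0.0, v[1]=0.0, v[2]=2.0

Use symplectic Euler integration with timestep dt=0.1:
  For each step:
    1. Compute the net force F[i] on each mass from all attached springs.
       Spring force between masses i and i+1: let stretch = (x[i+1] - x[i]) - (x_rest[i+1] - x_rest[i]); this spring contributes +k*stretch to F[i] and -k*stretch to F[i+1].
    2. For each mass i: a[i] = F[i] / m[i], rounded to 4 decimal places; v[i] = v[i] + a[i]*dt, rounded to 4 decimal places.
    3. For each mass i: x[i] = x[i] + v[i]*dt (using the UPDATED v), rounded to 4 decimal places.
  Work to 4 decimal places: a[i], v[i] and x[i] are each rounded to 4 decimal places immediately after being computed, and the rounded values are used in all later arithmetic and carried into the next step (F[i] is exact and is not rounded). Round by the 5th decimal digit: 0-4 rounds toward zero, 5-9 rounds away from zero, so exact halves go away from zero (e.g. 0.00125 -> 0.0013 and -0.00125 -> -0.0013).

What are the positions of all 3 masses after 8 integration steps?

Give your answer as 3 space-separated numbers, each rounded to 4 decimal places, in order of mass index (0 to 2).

Step 0: x=[5.0000 10.0000 18.0000] v=[0.0000 0.0000 2.0000]
Step 1: x=[4.9800 10.0600 18.1800] v=[-0.2000 0.6000 1.8000]
Step 2: x=[4.9416 10.1808 18.3388] v=[-0.3840 1.2080 1.5880]
Step 3: x=[4.8880 10.3600 18.4760] v=[-0.5362 1.7918 1.3722]
Step 4: x=[4.8238 10.5921 18.5921] v=[-0.6418 2.3206 1.1606]
Step 5: x=[4.7550 10.8688 18.6882] v=[-0.6881 2.7669 0.9606]
Step 6: x=[4.6885 11.1796 18.7661] v=[-0.6653 3.1080 0.7787]
Step 7: x=[4.6318 11.5123 18.8281] v=[-0.5671 3.3271 0.6201]
Step 8: x=[4.5927 11.8537 18.8770] v=[-0.3910 3.4142 0.4885]

Answer: 4.5927 11.8537 18.8770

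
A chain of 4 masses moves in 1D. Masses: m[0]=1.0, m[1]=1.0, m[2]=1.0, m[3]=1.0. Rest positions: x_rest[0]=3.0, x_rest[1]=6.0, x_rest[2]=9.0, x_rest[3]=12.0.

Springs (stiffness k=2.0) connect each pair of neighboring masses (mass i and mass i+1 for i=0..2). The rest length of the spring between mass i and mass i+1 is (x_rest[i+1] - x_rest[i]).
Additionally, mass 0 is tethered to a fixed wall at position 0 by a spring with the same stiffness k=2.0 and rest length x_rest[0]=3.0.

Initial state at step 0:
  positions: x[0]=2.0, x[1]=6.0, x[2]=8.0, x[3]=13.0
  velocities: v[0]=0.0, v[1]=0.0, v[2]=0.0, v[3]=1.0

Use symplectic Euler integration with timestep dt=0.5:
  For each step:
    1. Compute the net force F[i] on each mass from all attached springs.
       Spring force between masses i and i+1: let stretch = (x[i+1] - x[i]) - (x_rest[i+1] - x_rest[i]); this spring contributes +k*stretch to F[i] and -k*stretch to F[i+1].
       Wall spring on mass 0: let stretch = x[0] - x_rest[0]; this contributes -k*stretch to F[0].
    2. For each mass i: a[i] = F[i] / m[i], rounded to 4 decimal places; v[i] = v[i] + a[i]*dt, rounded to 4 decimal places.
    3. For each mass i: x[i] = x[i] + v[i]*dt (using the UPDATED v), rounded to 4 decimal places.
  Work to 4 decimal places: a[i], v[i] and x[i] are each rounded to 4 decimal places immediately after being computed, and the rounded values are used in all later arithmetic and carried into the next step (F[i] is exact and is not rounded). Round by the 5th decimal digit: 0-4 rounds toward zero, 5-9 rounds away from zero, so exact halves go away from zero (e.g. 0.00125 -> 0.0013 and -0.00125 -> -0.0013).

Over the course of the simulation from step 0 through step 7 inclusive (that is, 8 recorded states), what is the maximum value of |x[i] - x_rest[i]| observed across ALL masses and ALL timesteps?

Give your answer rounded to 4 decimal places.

Answer: 2.1250

Derivation:
Step 0: x=[2.0000 6.0000 8.0000 13.0000] v=[0.0000 0.0000 0.0000 1.0000]
Step 1: x=[3.0000 5.0000 9.5000 12.5000] v=[2.0000 -2.0000 3.0000 -1.0000]
Step 2: x=[3.5000 5.2500 10.2500 12.0000] v=[1.0000 0.5000 1.5000 -1.0000]
Step 3: x=[3.1250 7.1250 9.3750 12.1250] v=[-0.7500 3.7500 -1.7500 0.2500]
Step 4: x=[3.1875 8.1250 8.7500 12.3750] v=[0.1250 2.0000 -1.2500 0.5000]
Step 5: x=[4.1250 6.9688 9.6250 12.3125] v=[1.8750 -2.3125 1.7500 -0.1250]
Step 6: x=[4.4219 5.7188 10.5157 12.4063] v=[0.5938 -2.5001 1.7813 0.1875]
Step 7: x=[3.1563 6.2188 9.9532 13.0548] v=[-2.5312 0.9999 -1.1250 1.2969]
Max displacement = 2.1250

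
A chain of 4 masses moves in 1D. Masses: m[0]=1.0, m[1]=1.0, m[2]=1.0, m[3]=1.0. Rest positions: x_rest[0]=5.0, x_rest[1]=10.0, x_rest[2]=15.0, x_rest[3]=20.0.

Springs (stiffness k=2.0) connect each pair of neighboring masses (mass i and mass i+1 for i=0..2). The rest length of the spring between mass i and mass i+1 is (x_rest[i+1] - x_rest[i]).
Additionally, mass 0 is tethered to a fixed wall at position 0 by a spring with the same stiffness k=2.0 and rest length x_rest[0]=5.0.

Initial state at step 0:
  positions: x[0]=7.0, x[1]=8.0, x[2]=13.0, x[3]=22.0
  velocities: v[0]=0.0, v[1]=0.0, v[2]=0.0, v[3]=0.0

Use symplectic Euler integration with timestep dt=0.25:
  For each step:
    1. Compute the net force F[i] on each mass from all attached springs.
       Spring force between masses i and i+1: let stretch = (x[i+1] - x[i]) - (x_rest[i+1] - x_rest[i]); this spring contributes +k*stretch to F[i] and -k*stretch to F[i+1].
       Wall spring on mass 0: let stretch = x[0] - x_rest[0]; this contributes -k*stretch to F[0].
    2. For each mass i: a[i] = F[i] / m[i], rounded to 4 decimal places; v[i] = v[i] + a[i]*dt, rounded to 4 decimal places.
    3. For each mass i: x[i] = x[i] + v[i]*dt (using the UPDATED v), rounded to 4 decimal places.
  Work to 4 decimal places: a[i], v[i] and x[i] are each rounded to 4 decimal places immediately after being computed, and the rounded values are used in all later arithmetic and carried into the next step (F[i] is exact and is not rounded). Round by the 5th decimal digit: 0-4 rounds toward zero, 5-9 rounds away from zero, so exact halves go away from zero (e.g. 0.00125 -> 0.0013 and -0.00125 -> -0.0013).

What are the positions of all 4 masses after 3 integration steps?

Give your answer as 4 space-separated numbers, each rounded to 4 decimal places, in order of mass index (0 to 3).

Answer: 3.6680 10.2735 15.4024 19.5938

Derivation:
Step 0: x=[7.0000 8.0000 13.0000 22.0000] v=[0.0000 0.0000 0.0000 0.0000]
Step 1: x=[6.2500 8.5000 13.5000 21.5000] v=[-3.0000 2.0000 2.0000 -2.0000]
Step 2: x=[5.0000 9.3438 14.3750 20.6250] v=[-5.0000 3.3750 3.5000 -3.5000]
Step 3: x=[3.6680 10.2735 15.4024 19.5938] v=[-5.3281 3.7187 4.1094 -4.1250]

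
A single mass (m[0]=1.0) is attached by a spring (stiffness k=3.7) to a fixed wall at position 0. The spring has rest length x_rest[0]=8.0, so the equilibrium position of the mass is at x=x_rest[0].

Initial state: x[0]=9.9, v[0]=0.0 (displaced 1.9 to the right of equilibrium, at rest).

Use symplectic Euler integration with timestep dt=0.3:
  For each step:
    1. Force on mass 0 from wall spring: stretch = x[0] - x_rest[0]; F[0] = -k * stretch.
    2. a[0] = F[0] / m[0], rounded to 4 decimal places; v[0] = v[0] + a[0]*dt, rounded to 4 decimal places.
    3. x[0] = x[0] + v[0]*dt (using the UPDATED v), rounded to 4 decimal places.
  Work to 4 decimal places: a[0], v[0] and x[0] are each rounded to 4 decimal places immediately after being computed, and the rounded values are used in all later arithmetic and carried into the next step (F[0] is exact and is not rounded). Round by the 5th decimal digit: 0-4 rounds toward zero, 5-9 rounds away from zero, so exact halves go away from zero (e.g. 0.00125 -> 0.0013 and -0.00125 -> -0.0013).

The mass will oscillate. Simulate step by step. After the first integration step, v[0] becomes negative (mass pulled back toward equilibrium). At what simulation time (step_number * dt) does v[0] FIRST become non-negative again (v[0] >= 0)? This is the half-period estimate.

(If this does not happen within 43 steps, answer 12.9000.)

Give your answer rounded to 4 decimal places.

Answer: 1.8000

Derivation:
Step 0: x=[9.9000] v=[0.0000]
Step 1: x=[9.2673] v=[-2.1090]
Step 2: x=[8.2126] v=[-3.5157]
Step 3: x=[7.0871] v=[-3.7517]
Step 4: x=[6.2656] v=[-2.7384]
Step 5: x=[6.0216] v=[-0.8132]
Step 6: x=[6.4364] v=[1.3828]
First v>=0 after going negative at step 6, time=1.8000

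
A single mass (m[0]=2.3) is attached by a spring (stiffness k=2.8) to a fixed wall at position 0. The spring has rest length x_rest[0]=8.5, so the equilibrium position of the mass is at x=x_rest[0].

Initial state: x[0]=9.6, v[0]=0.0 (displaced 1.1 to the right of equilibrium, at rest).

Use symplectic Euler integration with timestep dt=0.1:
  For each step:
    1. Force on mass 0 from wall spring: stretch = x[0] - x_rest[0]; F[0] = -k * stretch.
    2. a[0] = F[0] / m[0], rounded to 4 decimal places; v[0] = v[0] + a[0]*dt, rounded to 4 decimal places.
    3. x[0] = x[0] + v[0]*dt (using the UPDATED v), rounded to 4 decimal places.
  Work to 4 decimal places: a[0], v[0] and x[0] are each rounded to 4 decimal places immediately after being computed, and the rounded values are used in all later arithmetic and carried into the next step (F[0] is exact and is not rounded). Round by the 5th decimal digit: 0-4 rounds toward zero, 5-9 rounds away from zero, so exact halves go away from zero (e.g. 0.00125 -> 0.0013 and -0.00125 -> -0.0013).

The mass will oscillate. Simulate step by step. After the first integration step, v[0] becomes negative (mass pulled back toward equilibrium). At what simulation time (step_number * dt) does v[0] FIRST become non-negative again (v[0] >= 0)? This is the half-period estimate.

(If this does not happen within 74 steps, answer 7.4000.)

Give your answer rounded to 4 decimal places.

Answer: 2.9000

Derivation:
Step 0: x=[9.6000] v=[0.0000]
Step 1: x=[9.5866] v=[-0.1339]
Step 2: x=[9.5600] v=[-0.2662]
Step 3: x=[9.5205] v=[-0.3952]
Step 4: x=[9.4686] v=[-0.5194]
Step 5: x=[9.4049] v=[-0.6373]
Step 6: x=[9.3302] v=[-0.7475]
Step 7: x=[9.2453] v=[-0.8486]
Step 8: x=[9.1514] v=[-0.9393]
Step 9: x=[9.0495] v=[-1.0186]
Step 10: x=[8.9410] v=[-1.0855]
Step 11: x=[8.8271] v=[-1.1392]
Step 12: x=[8.7092] v=[-1.1790]
Step 13: x=[8.5888] v=[-1.2045]
Step 14: x=[8.4673] v=[-1.2153]
Step 15: x=[8.3462] v=[-1.2113]
Step 16: x=[8.2269] v=[-1.1926]
Step 17: x=[8.1110] v=[-1.1594]
Step 18: x=[7.9998] v=[-1.1120]
Step 19: x=[7.8947] v=[-1.0511]
Step 20: x=[7.7970] v=[-0.9774]
Step 21: x=[7.7078] v=[-0.8918]
Step 22: x=[7.6283] v=[-0.7954]
Step 23: x=[7.5594] v=[-0.6893]
Step 24: x=[7.5019] v=[-0.5748]
Step 25: x=[7.4566] v=[-0.4533]
Step 26: x=[7.4240] v=[-0.3263]
Step 27: x=[7.4045] v=[-0.1953]
Step 28: x=[7.3983] v=[-0.0619]
Step 29: x=[7.4055] v=[0.0722]
First v>=0 after going negative at step 29, time=2.9000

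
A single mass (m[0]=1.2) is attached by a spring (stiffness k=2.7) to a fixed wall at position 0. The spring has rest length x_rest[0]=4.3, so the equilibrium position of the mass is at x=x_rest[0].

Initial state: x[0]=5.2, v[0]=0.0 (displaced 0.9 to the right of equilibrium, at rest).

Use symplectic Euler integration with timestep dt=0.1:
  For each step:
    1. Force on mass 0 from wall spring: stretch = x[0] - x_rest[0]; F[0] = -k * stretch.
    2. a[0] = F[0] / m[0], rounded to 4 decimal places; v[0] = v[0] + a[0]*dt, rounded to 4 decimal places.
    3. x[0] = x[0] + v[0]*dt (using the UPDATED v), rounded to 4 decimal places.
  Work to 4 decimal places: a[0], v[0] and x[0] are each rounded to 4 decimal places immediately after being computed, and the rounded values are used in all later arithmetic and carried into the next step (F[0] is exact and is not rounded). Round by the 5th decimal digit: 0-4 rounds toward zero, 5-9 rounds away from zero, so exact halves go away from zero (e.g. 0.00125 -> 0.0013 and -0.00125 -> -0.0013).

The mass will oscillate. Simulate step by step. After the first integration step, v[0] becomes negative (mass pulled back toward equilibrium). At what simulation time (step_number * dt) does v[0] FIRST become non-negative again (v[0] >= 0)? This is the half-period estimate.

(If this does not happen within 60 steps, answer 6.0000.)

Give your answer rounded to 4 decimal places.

Answer: 2.1000

Derivation:
Step 0: x=[5.2000] v=[0.0000]
Step 1: x=[5.1798] v=[-0.2025]
Step 2: x=[5.1398] v=[-0.4005]
Step 3: x=[5.0809] v=[-0.5895]
Step 4: x=[5.0044] v=[-0.7652]
Step 5: x=[4.9120] v=[-0.9237]
Step 6: x=[4.8059] v=[-1.0614]
Step 7: x=[4.6884] v=[-1.1752]
Step 8: x=[4.5621] v=[-1.2626]
Step 9: x=[4.4299] v=[-1.3216]
Step 10: x=[4.2948] v=[-1.3508]
Step 11: x=[4.1598] v=[-1.3496]
Step 12: x=[4.0280] v=[-1.3181]
Step 13: x=[3.9023] v=[-1.2569]
Step 14: x=[3.7856] v=[-1.1674]
Step 15: x=[3.6804] v=[-1.0517]
Step 16: x=[3.5892] v=[-0.9123]
Step 17: x=[3.5140] v=[-0.7524]
Step 18: x=[3.4564] v=[-0.5756]
Step 19: x=[3.4178] v=[-0.3858]
Step 20: x=[3.3991] v=[-0.1873]
Step 21: x=[3.4006] v=[0.0154]
First v>=0 after going negative at step 21, time=2.1000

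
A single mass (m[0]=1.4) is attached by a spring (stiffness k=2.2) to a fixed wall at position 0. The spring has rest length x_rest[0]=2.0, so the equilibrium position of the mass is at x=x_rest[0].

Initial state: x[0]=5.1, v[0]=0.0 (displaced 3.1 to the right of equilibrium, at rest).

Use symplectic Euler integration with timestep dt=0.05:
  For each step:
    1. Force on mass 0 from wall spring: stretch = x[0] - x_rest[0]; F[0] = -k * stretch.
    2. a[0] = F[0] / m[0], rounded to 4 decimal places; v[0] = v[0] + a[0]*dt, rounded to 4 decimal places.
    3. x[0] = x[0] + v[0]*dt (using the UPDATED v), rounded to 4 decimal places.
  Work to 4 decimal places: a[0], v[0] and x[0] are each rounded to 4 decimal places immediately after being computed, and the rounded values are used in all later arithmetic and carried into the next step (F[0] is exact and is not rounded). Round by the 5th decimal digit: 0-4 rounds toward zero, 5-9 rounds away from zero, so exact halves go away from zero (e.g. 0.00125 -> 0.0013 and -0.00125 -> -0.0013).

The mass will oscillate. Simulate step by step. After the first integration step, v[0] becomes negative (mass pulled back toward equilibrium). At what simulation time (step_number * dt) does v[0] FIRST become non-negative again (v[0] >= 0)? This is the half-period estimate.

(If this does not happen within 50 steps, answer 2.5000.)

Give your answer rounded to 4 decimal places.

Step 0: x=[5.1000] v=[0.0000]
Step 1: x=[5.0878] v=[-0.2436]
Step 2: x=[5.0635] v=[-0.4862]
Step 3: x=[5.0272] v=[-0.7269]
Step 4: x=[4.9790] v=[-0.9648]
Step 5: x=[4.9191] v=[-1.1989]
Step 6: x=[4.8477] v=[-1.4283]
Step 7: x=[4.7651] v=[-1.6521]
Step 8: x=[4.6716] v=[-1.8694]
Step 9: x=[4.5676] v=[-2.0793]
Step 10: x=[4.4536] v=[-2.2810]
Step 11: x=[4.3299] v=[-2.4738]
Step 12: x=[4.1971] v=[-2.6569]
Step 13: x=[4.0556] v=[-2.8295]
Step 14: x=[3.9061] v=[-2.9910]
Step 15: x=[3.7491] v=[-3.1408]
Step 16: x=[3.5852] v=[-3.2782]
Step 17: x=[3.4151] v=[-3.4028]
Step 18: x=[3.2394] v=[-3.5140]
Step 19: x=[3.0588] v=[-3.6114]
Step 20: x=[2.8741] v=[-3.6946]
Step 21: x=[2.6859] v=[-3.7633]
Step 22: x=[2.4950] v=[-3.8172]
Step 23: x=[2.3022] v=[-3.8561]
Step 24: x=[2.1082] v=[-3.8798]
Step 25: x=[1.9138] v=[-3.8883]
Step 26: x=[1.7197] v=[-3.8815]
Step 27: x=[1.5267] v=[-3.8595]
Step 28: x=[1.3356] v=[-3.8223]
Step 29: x=[1.1471] v=[-3.7701]
Step 30: x=[0.9619] v=[-3.7031]
Step 31: x=[0.7808] v=[-3.6215]
Step 32: x=[0.6045] v=[-3.5257]
Step 33: x=[0.4337] v=[-3.4161]
Step 34: x=[0.2691] v=[-3.2930]
Step 35: x=[0.1113] v=[-3.1570]
Step 36: x=[-0.0391] v=[-3.0086]
Step 37: x=[-0.1815] v=[-2.8484]
Step 38: x=[-0.3154] v=[-2.6770]
Step 39: x=[-0.4402] v=[-2.4951]
Step 40: x=[-0.5554] v=[-2.3034]
Step 41: x=[-0.6605] v=[-2.1026]
Step 42: x=[-0.7552] v=[-1.8936]
Step 43: x=[-0.8391] v=[-1.6771]
Step 44: x=[-0.9118] v=[-1.4540]
Step 45: x=[-0.9731] v=[-1.2252]
Step 46: x=[-1.0227] v=[-0.9916]
Step 47: x=[-1.0604] v=[-0.7541]
Step 48: x=[-1.0861] v=[-0.5136]
Step 49: x=[-1.0997] v=[-0.2711]
Step 50: x=[-1.1011] v=[-0.0276]
v[0] did not become non-negative within 50 steps; using fallback time=2.5000

Answer: 2.5000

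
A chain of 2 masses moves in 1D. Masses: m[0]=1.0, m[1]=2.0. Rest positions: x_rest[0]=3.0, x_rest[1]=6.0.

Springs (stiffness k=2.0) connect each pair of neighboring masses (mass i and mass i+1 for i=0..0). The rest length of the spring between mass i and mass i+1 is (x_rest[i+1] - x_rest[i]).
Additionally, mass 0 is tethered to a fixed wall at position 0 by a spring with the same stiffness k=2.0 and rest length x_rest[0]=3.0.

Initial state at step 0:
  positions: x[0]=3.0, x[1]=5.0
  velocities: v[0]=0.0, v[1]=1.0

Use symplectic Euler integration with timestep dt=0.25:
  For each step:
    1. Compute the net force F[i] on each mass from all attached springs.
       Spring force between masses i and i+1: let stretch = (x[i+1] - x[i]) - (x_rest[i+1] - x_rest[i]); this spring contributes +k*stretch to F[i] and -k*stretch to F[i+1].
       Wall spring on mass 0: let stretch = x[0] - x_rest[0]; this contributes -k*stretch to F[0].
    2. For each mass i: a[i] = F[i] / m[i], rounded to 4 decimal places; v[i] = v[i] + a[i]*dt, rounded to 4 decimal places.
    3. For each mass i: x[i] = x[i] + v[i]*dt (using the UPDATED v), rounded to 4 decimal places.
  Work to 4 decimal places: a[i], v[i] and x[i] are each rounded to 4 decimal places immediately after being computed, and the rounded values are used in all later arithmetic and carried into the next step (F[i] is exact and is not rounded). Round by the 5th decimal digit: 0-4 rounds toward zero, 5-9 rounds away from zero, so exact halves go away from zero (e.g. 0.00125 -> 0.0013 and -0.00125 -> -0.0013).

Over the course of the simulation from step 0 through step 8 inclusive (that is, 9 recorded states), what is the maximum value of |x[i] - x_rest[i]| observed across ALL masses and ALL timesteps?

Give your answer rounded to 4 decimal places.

Step 0: x=[3.0000 5.0000] v=[0.0000 1.0000]
Step 1: x=[2.8750 5.3125] v=[-0.5000 1.2500]
Step 2: x=[2.6953 5.6602] v=[-0.7188 1.3906]
Step 3: x=[2.5493 6.0101] v=[-0.5840 1.3994]
Step 4: x=[2.5172 6.3312] v=[-0.1283 1.2842]
Step 5: x=[2.6472 6.6014] v=[0.5201 1.0807]
Step 6: x=[2.9406 6.8120] v=[1.1736 0.8422]
Step 7: x=[3.3504 6.9681] v=[1.6390 0.6244]
Step 8: x=[3.7936 7.0856] v=[1.7727 0.4700]
Max displacement = 1.0856

Answer: 1.0856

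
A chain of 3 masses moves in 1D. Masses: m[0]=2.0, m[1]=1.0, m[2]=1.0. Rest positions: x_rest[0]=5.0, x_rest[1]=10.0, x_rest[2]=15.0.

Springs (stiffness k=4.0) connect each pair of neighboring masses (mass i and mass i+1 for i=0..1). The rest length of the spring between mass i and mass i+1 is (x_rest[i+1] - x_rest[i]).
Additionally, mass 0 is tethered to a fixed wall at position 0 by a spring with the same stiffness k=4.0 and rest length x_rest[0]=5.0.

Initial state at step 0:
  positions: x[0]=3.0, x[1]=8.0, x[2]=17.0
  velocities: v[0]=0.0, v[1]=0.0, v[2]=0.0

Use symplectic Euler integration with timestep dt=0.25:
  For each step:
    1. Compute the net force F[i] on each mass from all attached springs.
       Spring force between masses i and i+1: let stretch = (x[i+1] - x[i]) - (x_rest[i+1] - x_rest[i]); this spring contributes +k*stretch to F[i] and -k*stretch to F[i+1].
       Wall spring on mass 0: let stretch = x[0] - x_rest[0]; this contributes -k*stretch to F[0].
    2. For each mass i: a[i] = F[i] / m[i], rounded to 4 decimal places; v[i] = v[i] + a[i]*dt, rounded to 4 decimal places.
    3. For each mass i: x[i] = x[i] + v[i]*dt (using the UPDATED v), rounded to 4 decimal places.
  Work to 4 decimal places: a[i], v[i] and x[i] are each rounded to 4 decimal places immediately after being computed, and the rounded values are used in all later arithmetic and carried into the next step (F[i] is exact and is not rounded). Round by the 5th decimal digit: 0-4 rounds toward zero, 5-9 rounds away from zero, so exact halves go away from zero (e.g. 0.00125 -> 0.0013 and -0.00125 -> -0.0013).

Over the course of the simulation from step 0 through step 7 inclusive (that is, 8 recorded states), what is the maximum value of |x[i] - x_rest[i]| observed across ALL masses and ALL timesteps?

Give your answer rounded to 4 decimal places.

Step 0: x=[3.0000 8.0000 17.0000] v=[0.0000 0.0000 0.0000]
Step 1: x=[3.2500 9.0000 16.0000] v=[1.0000 4.0000 -4.0000]
Step 2: x=[3.8125 10.3125 14.5000] v=[2.2500 5.2500 -6.0000]
Step 3: x=[4.7110 11.0469 13.2031] v=[3.5938 2.9375 -5.1875]
Step 4: x=[5.8126 10.7364 12.6172] v=[4.4063 -1.2422 -2.3437]
Step 5: x=[6.8031 9.6651 12.8111] v=[3.9619 -4.2852 0.7755]
Step 6: x=[7.3010 8.6648 13.4685] v=[1.9914 -4.0012 2.6295]
Step 7: x=[7.0567 8.5245 14.1750] v=[-0.9772 -0.5613 2.8258]
Max displacement = 2.3828

Answer: 2.3828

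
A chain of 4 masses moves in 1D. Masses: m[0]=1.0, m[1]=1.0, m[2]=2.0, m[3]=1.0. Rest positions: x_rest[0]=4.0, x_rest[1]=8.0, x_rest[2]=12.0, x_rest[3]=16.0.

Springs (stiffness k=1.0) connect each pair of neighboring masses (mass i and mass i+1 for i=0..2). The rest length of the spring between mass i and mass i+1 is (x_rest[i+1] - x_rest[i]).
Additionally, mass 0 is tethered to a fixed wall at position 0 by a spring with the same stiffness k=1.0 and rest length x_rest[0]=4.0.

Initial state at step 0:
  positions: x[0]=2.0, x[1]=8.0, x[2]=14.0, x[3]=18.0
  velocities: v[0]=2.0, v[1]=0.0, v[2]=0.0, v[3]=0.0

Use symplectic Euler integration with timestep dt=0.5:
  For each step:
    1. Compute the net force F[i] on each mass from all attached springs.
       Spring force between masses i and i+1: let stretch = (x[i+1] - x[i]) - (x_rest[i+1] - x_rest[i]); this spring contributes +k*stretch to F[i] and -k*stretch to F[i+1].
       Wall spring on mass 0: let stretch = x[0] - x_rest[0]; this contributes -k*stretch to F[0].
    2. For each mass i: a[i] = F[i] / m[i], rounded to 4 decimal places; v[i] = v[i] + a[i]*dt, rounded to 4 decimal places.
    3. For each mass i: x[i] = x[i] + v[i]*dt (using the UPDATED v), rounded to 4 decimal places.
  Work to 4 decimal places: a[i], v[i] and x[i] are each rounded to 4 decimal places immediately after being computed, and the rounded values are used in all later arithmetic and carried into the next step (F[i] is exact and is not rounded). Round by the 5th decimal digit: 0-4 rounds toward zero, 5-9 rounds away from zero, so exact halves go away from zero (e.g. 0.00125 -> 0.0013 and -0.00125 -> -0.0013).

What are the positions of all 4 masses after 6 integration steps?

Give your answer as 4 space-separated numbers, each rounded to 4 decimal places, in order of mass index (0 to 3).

Step 0: x=[2.0000 8.0000 14.0000 18.0000] v=[2.0000 0.0000 0.0000 0.0000]
Step 1: x=[4.0000 8.0000 13.7500 18.0000] v=[4.0000 0.0000 -0.5000 0.0000]
Step 2: x=[6.0000 8.4375 13.3125 17.9375] v=[4.0000 0.8750 -0.8750 -0.1250]
Step 3: x=[7.1094 9.4844 12.8438 17.7188] v=[2.2188 2.0938 -0.9375 -0.4375]
Step 4: x=[7.0352 10.7774 12.5645 17.2813] v=[-0.1484 2.5860 -0.5586 -0.8750]
Step 5: x=[6.1378 11.5817 12.6515 16.6646] v=[-1.7949 1.6085 0.1739 -1.2334]
Step 6: x=[5.0669 11.2924 13.1064 16.0446] v=[-2.1419 -0.5786 0.9098 -1.2400]

Answer: 5.0669 11.2924 13.1064 16.0446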